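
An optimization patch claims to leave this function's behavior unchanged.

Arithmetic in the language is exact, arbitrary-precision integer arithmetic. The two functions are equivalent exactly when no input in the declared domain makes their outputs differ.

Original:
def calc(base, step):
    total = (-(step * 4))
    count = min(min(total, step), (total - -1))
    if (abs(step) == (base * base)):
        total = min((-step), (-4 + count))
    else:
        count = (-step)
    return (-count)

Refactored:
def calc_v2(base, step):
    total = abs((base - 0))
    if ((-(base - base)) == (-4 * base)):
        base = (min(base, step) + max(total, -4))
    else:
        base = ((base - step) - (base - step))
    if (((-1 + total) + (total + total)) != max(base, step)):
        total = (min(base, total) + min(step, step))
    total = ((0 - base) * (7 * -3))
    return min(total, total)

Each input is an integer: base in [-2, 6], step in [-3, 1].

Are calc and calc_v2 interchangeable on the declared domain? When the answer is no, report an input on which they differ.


Consider the input base=-2, step=-3.
calc: total = 12; count = -3; (abs(step) == (base * base)) -> false; count = 3; return -3
calc_v2: total = 2; ((-(base - base)) == (-4 * base)) -> false; base = 0; (((-1 + total) + (total + total)) != max(base, step)) -> true; total = -3; total = 0; return 0
-3 vs 0 — the two versions disagree here.
verdict: not equivalent; witness: base=-2, step=-3


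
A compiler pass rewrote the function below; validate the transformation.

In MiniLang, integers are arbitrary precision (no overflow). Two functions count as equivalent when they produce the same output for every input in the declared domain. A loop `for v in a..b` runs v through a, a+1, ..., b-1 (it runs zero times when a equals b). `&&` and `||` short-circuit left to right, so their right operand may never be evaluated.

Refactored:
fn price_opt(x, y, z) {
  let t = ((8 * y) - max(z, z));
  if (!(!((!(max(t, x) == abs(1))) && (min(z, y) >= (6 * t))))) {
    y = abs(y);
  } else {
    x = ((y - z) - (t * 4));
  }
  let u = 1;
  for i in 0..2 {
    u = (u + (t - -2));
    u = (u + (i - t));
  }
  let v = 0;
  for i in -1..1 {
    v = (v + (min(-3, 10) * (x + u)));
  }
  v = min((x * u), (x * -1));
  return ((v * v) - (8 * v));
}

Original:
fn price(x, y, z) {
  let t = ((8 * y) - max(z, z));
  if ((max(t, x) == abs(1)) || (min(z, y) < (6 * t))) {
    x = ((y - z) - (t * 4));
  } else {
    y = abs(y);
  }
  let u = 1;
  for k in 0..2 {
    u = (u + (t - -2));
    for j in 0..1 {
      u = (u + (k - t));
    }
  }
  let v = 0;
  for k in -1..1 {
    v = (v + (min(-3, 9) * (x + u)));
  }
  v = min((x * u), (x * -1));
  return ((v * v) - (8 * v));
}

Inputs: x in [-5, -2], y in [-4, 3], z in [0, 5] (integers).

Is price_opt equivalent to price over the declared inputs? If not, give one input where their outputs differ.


The suspicious edit (`9` became `10`) never changes the result for any input inside the declared domain; all 192 inputs agree.
verdict: equivalent


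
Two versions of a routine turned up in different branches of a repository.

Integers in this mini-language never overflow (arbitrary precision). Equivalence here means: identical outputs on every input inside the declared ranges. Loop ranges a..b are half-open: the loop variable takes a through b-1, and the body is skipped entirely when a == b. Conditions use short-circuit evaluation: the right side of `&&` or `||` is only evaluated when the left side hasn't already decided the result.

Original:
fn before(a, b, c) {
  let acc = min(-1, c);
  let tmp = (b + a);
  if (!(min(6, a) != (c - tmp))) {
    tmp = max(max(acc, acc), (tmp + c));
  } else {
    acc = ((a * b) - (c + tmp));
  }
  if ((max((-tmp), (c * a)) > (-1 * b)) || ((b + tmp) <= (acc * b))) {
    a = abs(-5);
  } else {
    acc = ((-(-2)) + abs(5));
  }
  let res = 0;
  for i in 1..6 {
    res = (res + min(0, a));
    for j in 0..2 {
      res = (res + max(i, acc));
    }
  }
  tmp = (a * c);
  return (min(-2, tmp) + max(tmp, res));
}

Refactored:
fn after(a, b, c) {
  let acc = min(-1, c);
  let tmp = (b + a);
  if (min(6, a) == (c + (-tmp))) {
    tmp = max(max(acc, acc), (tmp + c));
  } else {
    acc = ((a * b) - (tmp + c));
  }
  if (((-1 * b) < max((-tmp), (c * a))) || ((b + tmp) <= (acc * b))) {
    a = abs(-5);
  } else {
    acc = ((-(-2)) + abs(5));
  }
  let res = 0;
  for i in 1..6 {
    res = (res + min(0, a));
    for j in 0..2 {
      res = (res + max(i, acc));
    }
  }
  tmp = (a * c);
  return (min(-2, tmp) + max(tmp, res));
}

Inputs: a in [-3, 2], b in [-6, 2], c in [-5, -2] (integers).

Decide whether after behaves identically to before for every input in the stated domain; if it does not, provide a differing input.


Behavior is preserved: although boolean connective usage differs, comparison usage differs, arithmetic usage differs, the outputs never diverge.
As a probe, take a=-1, b=-6, c=-5: before runs acc = -5; tmp = -7; (!(min(6, a) != (c - tmp))) -> false; acc = 18; ((max((-tmp), (c * a)) > (-1 * b)) || ((b + tmp) <= (acc * b))) -> true; a = 5; res = 0; [i=1]; res = 0; [j=0]; res = 18; [j=1]; res = 36; [i=2]; res = 36; [j=0]; res = 54; [j=1]; res = 72; [i=3]; res = 72; [j=0]; res = 90; [j=1]; res = 108; [i=4]; res = 108; [j=0]; res = 126; [j=1]; res = 144; [i=5]; res = 144; [j=0]; res = 162; [j=1]; res = 180; tmp = -25; return 155; after runs acc = -5; tmp = -7; (min(6, a) == (c + (-tmp))) -> false; acc = 18; (((-1 * b) < max((-tmp), (c * a))) || ((b + tmp) <= (acc * b))) -> true; a = 5; res = 0; [i=1]; res = 0; [j=0]; res = 18; [j=1]; res = 36; [i=2]; res = 36; [j=0]; res = 54; [j=1]; res = 72; [i=3]; res = 72; [j=0]; res = 90; [j=1]; res = 108; [i=4]; res = 108; [j=0]; res = 126; [j=1]; res = 144; [i=5]; res = 144; [j=0]; res = 162; [j=1]; res = 180; tmp = -25; return 155; both end at 155.
Checked all 216 inputs in the declared domain: the outputs agree on every one.
verdict: equivalent


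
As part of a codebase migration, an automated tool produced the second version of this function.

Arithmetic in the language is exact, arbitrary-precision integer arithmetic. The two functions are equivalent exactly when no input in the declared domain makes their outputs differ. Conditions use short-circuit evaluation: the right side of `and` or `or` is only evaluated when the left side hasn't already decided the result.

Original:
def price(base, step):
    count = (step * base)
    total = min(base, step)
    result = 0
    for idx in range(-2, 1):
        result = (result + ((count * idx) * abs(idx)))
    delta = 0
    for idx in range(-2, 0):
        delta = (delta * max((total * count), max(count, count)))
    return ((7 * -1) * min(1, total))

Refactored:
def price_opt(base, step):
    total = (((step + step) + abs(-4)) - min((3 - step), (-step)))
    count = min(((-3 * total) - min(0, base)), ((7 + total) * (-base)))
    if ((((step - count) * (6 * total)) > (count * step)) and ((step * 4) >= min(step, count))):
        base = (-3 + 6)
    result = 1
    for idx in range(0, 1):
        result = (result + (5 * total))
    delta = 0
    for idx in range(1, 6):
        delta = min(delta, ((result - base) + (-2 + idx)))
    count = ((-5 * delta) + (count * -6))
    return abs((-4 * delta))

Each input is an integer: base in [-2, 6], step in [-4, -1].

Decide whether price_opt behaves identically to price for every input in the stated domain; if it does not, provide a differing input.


Evaluate both at base=-2, step=-4.
price: count := 8 | total := -4 | result := 0 | iter idx=-2: | result := -32 | iter idx=-1: | result := -40 | iter idx=0: | result := -40 | delta := 0 | iter idx=-2: | delta := 0 | iter idx=-1: | delta := 0 | result 28
price_opt: total := -8 | count := -2 | ((((step - count) * (6 * total)) > (count * step)) and ((step * 4) >= min(step, count))): false | result := 1 | iter idx=0: | result := -39 | delta := 0 | iter idx=1: | delta := -38 | iter idx=2: | delta := -38 | iter idx=3: | delta := -38 | iter idx=4: | delta := -38 | iter idx=5: | delta := -38 | count := 202 | result 152
28 against 152: the behavior changed.
verdict: not equivalent; witness: base=-2, step=-4


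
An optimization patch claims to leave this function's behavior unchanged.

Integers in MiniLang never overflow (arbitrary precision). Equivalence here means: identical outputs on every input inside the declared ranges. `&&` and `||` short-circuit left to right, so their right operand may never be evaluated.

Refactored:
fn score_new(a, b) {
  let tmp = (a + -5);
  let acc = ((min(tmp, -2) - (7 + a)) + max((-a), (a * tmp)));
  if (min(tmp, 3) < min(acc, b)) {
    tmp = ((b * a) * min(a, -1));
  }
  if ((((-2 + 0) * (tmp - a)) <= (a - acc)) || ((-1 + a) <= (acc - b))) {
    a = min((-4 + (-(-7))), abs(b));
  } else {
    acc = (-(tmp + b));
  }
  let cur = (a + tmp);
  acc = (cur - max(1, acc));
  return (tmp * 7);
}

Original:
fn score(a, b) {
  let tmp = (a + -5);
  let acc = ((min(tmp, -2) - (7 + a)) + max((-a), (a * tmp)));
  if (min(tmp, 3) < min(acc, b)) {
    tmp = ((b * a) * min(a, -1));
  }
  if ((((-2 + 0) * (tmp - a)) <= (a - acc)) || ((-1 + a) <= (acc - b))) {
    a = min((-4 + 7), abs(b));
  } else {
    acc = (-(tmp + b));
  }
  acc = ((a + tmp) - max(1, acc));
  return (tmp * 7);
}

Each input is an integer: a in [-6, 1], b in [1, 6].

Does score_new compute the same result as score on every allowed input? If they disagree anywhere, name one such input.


This is a faithful refactor — local variable names differ; and statement counts differ, but the computed results match everywhere.
Spot check at a=-1, b=6 — score: tmp = -6; acc = -6; (min(tmp, 3) < min(acc, b)) -> false; ((((-2 + 0) * (tmp - a)) <= (a - acc)) || ((-1 + a) <= (acc - b))) -> false; acc = 0; acc = -8; return -42. score_new: tmp = -6; acc = -6; (min(tmp, 3) < min(acc, b)) -> false; ((((-2 + 0) * (tmp - a)) <= (a - acc)) || ((-1 + a) <= (acc - b))) -> false; acc = 0; cur = -7; acc = -8; return -42. Both give -42.
Across all 48 domain points the two functions coincide.
verdict: equivalent


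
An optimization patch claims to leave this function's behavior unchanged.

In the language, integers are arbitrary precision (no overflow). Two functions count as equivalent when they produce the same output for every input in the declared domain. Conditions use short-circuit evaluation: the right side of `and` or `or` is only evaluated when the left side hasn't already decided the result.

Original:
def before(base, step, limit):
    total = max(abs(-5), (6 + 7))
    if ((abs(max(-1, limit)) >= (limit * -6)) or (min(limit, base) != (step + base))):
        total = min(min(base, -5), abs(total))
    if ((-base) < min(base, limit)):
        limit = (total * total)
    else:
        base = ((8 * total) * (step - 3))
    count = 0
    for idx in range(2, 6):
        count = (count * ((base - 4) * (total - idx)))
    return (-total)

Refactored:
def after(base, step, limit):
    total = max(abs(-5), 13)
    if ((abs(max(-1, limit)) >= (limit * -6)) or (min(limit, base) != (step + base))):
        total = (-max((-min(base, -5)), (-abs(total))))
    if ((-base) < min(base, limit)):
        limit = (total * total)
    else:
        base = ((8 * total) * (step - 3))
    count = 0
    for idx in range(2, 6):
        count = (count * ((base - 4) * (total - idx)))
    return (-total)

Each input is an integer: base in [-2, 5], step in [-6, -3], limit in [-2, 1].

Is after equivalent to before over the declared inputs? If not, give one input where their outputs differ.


Changes here: arithmetic usage differs, and constant usage differs, and min/max/abs usage differs; the full 128-point sweep finds no disagreement.
verdict: equivalent


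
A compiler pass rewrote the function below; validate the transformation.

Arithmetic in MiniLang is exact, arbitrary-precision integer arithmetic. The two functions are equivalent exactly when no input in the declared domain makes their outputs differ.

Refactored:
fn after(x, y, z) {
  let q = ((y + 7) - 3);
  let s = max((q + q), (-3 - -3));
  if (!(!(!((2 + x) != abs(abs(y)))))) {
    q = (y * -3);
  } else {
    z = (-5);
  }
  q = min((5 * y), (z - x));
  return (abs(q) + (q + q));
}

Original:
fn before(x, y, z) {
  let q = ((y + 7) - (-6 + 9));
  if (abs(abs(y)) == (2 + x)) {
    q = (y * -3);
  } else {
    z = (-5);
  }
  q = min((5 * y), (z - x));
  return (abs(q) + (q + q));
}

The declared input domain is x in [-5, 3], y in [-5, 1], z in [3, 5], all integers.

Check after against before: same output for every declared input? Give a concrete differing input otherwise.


Side by side, the visible changes include: local variable names differ; also boolean connective usage differs; also comparison usage differs; also statement counts differ; also min/max/abs usage differs; also constant usage differs; also arithmetic usage differs.
Tracing x=3, y=-3, z=3: before: q becomes 1; next (abs(abs(y)) == (2 + x)) evaluates to false; next z becomes -5; next q becomes -15; next final value -15 | after: q becomes 1; next s becomes 2; next (!(!(!((2 + x) != abs(abs(y)))))) evaluates to false; next z becomes -5; next q becomes -15; next final value -15 — matching result -15.
An exhaustive pass over the 189 declared inputs shows identical outputs.
verdict: equivalent


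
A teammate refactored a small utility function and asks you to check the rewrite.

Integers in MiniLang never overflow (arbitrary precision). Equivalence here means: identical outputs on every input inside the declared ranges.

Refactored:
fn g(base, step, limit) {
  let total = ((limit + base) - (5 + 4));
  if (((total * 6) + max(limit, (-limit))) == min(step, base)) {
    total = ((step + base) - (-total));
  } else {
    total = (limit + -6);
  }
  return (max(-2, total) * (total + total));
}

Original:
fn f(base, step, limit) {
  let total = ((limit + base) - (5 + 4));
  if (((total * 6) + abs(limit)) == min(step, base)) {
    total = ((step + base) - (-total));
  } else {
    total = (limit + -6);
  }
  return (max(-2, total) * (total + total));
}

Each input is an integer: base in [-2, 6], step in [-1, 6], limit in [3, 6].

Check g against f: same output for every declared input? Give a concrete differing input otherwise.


The two versions differ — the changes include min/max/abs usage differs.
Tracing base=1, step=4, limit=6: f: total becomes -2; next (((total * 6) + abs(limit)) == min(step, base)) evaluates to false; next total becomes 0; next final value 0 | g: total becomes -2; next (((total * 6) + max(limit, (-limit))) == min(step, base)) evaluates to false; next total becomes 0; next final value 0 — matching result 0.
Every one of the 288 inputs gives matching results.
verdict: equivalent


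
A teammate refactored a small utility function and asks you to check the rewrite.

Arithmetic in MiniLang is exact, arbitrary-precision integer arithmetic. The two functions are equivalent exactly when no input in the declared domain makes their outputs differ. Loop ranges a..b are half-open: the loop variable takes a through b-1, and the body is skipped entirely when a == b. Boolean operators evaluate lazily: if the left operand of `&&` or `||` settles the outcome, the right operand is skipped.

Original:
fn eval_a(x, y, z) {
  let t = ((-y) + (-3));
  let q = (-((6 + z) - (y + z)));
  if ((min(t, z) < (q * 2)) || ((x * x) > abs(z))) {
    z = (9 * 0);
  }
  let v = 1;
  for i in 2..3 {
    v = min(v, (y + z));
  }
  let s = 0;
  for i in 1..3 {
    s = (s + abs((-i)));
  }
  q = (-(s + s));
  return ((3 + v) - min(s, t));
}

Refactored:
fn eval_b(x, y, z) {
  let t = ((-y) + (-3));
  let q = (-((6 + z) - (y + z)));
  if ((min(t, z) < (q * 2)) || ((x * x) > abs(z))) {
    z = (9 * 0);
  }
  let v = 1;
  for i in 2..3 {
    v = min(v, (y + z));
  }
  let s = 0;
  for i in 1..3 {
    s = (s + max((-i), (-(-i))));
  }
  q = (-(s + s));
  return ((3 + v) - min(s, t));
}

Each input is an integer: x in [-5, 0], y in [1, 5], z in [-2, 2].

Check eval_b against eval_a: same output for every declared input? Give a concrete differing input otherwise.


The two versions differ — the changes include min/max/abs usage differs.
One worked example (x=-4, y=3, z=1) — eval_a: t becomes -6; next q becomes -3; next ((min(t, z) < (q * 2)) || ((x * x) > abs(z))) evaluates to true; next z becomes 0; next v becomes 1; next at i=2:; next v becomes 1; next s becomes 0; next at i=1:; next s becomes 1; next at i=2:; next s becomes 3; next q becomes -6; next final value 10; eval_b: t becomes -6; next q becomes -3; next ((min(t, z) < (q * 2)) || ((x * x) > abs(z))) evaluates to true; next z becomes 0; next v becomes 1; next at i=2:; next v becomes 1; next s becomes 0; next at i=1:; next s becomes 1; next at i=2:; next s becomes 3; next q becomes -6; next final value 10; agreement on 10.
An exhaustive pass over the 150 declared inputs shows identical outputs.
verdict: equivalent


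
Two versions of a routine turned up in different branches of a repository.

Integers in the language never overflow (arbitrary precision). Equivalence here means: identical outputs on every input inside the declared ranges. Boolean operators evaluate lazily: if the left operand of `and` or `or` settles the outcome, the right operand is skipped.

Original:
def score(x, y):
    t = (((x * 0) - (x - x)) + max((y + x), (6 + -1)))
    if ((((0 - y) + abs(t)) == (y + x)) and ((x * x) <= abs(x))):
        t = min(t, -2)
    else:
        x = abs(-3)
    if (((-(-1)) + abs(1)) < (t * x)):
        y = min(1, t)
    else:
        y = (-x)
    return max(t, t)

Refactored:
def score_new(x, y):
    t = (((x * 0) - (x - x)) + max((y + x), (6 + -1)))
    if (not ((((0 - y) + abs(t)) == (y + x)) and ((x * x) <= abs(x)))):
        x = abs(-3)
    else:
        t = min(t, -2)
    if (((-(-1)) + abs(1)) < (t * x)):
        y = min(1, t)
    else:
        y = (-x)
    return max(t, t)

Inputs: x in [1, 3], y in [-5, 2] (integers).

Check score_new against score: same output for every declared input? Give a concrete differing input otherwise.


Equivalent — the differences include boolean connective usage differs, yet no declared input distinguishes the two.
As a probe, take x=3, y=-1: score runs t becomes 5; next ((((0 - y) + abs(t)) == (y + x)) and ((x * x) <= abs(x))) evaluates to false; next x becomes 3; next (((-(-1)) + abs(1)) < (t * x)) evaluates to true; next y becomes 1; next final value 5; score_new runs t becomes 5; next (not ((((0 - y) + abs(t)) == (y + x)) and ((x * x) <= abs(x)))) evaluates to true; next x becomes 3; next (((-(-1)) + abs(1)) < (t * x)) evaluates to true; next y becomes 1; next final value 5; both end at 5.
An exhaustive pass over the 24 declared inputs shows identical outputs.
verdict: equivalent


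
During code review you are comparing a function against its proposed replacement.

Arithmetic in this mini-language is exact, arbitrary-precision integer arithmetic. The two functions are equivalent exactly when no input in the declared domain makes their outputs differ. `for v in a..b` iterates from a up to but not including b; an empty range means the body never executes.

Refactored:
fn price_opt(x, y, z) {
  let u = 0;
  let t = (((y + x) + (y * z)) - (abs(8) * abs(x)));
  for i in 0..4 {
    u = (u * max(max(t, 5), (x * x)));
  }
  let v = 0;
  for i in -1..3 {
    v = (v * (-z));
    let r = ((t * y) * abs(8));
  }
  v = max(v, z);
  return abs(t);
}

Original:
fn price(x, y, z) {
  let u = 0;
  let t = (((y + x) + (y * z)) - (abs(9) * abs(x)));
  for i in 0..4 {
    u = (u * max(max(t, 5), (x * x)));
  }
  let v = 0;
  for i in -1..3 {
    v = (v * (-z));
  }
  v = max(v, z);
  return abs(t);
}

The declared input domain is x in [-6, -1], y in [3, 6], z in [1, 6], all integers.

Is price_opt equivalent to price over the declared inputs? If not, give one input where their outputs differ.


Not equivalent: x=-6, y=3, z=1 separates them (54 vs 48).
price: u := 0 | t := -54 | iter i=0: | u := 0 | iter i=1: | u := 0 | iter i=2: | u := 0 | iter i=3: | u := 0 | v := 0 | iter i=-1: | v := 0 | iter i=0: | v := 0 | iter i=1: | v := 0 | iter i=2: | v := 0 | v := 1 | result 54
price_opt: u := 0 | t := -48 | iter i=0: | u := 0 | iter i=1: | u := 0 | iter i=2: | u := 0 | iter i=3: | u := 0 | v := 0 | iter i=-1: | v := 0 | r := -1152 | iter i=0: | v := 0 | r := -1152 | iter i=1: | v := 0 | r := -1152 | iter i=2: | v := 0 | r := -1152 | v := 1 | result 48
verdict: not equivalent; witness: x=-6, y=3, z=1


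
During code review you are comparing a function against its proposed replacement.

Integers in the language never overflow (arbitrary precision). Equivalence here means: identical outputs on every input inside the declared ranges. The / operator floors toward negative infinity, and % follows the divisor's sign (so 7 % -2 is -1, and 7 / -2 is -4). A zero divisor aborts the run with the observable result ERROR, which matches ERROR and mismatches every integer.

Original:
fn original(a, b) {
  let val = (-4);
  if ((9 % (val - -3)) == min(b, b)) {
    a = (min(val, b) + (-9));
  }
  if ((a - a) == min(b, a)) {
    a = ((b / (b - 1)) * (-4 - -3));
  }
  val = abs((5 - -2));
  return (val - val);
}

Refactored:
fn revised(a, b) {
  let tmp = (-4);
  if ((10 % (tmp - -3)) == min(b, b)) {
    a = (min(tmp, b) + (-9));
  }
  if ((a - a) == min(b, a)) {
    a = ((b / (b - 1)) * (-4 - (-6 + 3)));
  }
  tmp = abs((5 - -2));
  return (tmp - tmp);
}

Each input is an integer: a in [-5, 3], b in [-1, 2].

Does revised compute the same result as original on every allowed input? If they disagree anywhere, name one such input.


The suspicious edit (`9` became `10`) never changes the result for any input inside the declared domain; all 36 inputs agree.
verdict: equivalent


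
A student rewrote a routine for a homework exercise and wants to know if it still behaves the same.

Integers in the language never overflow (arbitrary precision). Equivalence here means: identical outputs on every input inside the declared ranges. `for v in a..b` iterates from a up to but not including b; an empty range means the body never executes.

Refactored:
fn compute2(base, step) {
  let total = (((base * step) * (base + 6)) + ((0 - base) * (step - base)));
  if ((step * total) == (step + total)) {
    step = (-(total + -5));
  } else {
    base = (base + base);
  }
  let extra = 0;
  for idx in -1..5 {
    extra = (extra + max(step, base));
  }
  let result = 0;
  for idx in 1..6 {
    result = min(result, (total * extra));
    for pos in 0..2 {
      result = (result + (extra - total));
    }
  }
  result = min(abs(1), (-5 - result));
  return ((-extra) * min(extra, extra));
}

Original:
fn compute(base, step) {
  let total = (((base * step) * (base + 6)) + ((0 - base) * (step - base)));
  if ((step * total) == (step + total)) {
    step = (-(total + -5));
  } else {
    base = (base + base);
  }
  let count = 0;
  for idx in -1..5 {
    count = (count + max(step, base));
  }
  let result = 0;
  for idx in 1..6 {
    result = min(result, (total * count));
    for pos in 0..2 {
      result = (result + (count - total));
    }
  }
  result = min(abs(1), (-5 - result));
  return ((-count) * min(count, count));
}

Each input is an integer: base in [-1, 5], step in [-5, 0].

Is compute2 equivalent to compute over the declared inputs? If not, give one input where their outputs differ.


Reading the diff, among the changes: local variable names differ.
Spot check at base=5, step=0 — compute: total = 25; ((step * total) == (step + total)) -> false; base = 10; count = 0; [idx=-1]; count = 10; [idx=0]; count = 20; [idx=1]; count = 30; [idx=2]; count = 40; [idx=3]; count = 50; [idx=4]; count = 60; result = 0; [idx=1]; result = 0; [pos=0]; result = 35; [pos=1]; result = 70; [idx=2]; result = 70; [pos=0]; result = 105; [pos=1]; result = 140; [idx=3]; result = 140; [pos=0]; result = 175; [pos=1]; result = 210; [idx=4]; result = 210; [pos=0]; result = 245; [pos=1]; result = 280; [idx=5]; result = 280; [pos=0]; result = 315; [pos=1]; result = 350; result = -355; return -3600. compute2: total = 25; ((step * total) == (step + total)) -> false; base = 10; extra = 0; [idx=-1]; extra = 10; [idx=0]; extra = 20; [idx=1]; extra = 30; [idx=2]; extra = 40; [idx=3]; extra = 50; [idx=4]; extra = 60; result = 0; [idx=1]; result = 0; [pos=0]; result = 35; [pos=1]; result = 70; [idx=2]; result = 70; [pos=0]; result = 105; [pos=1]; result = 140; [idx=3]; result = 140; [pos=0]; result = 175; [pos=1]; result = 210; [idx=4]; result = 210; [pos=0]; result = 245; [pos=1]; result = 280; [idx=5]; result = 280; [pos=0]; result = 315; [pos=1]; result = 350; result = -355; return -3600. Both give -3600.
Every one of the 42 inputs gives matching results.
verdict: equivalent


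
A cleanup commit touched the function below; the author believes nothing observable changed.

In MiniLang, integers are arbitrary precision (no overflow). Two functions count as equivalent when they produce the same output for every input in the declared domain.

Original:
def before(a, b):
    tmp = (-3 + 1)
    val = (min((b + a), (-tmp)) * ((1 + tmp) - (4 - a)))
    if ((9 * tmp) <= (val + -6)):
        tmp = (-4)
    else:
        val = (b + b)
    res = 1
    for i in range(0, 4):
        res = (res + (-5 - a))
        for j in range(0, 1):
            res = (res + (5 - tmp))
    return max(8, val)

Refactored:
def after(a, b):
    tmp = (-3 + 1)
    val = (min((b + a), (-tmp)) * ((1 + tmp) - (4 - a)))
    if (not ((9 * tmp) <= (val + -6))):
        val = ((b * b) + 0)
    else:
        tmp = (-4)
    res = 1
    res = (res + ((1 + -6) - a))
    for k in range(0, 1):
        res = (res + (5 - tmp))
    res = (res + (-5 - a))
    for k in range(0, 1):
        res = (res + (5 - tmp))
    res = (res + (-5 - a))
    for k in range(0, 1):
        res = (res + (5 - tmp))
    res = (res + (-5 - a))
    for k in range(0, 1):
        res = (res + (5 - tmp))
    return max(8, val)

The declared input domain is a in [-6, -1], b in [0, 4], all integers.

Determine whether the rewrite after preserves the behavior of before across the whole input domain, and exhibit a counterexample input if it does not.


On input a=-2, b=4, before returns 8 while after returns 16.
verdict: not equivalent; witness: a=-2, b=4


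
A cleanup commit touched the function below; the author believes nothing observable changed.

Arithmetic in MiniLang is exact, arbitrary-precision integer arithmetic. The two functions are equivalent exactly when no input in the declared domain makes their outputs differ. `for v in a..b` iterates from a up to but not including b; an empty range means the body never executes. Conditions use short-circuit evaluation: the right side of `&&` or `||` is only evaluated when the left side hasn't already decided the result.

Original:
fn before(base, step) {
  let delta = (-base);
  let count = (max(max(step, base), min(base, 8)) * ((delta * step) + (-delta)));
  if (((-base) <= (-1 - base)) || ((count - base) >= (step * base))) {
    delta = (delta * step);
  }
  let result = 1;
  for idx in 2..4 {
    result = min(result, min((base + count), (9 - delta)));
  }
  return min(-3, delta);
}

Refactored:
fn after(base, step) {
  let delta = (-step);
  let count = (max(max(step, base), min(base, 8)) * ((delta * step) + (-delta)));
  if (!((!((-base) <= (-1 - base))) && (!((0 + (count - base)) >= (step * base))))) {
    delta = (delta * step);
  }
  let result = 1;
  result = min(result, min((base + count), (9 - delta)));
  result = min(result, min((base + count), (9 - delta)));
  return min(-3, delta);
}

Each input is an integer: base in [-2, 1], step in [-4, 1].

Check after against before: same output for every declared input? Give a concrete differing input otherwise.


base=-2, step=-4 yields -8 from before but -16 from after.
verdict: not equivalent; witness: base=-2, step=-4


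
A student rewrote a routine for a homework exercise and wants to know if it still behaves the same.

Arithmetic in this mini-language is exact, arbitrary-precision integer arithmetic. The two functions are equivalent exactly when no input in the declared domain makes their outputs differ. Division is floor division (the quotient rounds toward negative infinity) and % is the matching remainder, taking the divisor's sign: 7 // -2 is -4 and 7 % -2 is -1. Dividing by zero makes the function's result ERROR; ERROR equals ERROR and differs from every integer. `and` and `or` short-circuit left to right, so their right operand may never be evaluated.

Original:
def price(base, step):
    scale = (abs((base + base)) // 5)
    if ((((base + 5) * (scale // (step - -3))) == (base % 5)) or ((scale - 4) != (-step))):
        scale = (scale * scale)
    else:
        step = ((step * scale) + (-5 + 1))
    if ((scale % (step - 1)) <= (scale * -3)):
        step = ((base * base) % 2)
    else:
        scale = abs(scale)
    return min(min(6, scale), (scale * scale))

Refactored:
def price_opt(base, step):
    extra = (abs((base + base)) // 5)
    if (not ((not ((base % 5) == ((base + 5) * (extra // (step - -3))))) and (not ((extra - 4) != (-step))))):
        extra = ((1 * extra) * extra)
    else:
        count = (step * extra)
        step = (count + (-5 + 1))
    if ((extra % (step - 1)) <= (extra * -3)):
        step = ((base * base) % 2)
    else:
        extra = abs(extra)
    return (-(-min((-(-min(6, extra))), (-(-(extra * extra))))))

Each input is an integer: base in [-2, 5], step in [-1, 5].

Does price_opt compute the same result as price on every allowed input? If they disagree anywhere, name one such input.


Reading the diff, among the changes: constant usage differs, boolean connective usage differs, local variable names differ, statement counts differ, arithmetic usage differs.
Tracing base=2, step=-1: price: scale=0, then ((((base + 5) * (scale // (step - -3))) == (base % 5)) or ((scale - 4) != (-step))) is true, then scale=0, then ((scale % (step - 1)) <= (scale * -3)) is true, then step=0, then returns 0 | price_opt: extra=0, then (not ((not ((base % 5) == ((base + 5) * (extra // (step - -3))))) and (not ((extra - 4) != (-step))))) is true, then extra=0, then ((extra % (step - 1)) <= (extra * -3)) is true, then step=0, then returns 0 — matching result 0.
Sweeping the whole domain (56 inputs) finds no disagreement.
verdict: equivalent


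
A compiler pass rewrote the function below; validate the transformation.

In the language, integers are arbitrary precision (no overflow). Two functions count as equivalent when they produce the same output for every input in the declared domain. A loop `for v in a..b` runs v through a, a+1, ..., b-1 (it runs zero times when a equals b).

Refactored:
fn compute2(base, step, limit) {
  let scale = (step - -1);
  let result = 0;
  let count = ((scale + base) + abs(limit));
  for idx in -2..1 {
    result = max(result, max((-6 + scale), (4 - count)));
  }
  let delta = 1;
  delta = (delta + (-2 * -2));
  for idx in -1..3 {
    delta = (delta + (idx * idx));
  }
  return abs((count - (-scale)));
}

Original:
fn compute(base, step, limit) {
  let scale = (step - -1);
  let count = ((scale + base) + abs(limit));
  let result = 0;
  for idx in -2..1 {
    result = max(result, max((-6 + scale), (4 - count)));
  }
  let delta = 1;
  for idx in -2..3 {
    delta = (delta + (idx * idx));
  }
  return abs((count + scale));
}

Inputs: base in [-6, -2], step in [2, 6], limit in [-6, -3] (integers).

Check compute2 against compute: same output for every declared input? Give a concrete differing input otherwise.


Reading the diff, among the changes: arithmetic usage differs, and statement counts differ, and loop structure differs, and constant usage differs.
Spot check at base=-5, step=3, limit=-5 — compute: scale=4, then count=4, then result=0, then (idx=-2), then result=0, then (idx=-1), then result=0, then (idx=0), then result=0, then delta=1, then (idx=-2), then delta=5, then (idx=-1), then delta=6, then (idx=0), then delta=6, then (idx=1), then delta=7, then (idx=2), then delta=11, then returns 8. compute2: scale=4, then result=0, then count=4, then (idx=-2), then result=0, then (idx=-1), then result=0, then (idx=0), then result=0, then delta=1, then delta=5, then (idx=-1), then delta=6, then (idx=0), then delta=6, then (idx=1), then delta=7, then (idx=2), then delta=11, then returns 8. Both give 8.
Checked all 100 inputs in the declared domain: the outputs agree on every one.
verdict: equivalent


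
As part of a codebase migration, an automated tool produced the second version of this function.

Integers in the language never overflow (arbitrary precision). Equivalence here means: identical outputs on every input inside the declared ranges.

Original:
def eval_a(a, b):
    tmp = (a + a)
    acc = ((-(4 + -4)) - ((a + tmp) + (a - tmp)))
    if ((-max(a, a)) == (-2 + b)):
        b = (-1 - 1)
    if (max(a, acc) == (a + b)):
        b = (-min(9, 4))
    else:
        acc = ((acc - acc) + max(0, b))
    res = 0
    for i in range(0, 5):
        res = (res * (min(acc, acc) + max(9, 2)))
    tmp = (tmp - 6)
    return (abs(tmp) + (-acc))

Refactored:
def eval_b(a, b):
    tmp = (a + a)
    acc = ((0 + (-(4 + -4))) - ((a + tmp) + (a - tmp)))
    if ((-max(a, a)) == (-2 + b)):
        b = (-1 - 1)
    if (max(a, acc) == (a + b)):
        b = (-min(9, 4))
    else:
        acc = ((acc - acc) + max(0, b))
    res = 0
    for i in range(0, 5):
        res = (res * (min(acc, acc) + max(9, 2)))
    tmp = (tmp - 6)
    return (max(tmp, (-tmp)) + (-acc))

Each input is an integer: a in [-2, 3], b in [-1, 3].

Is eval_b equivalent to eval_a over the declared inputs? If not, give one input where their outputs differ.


The two versions differ — the changes include constant usage differs, and arithmetic usage differs, and min/max/abs usage differs.
Spot check at a=0, b=0 — eval_a: tmp=0, then acc=0, then ((-max(a, a)) == (-2 + b)) is false, then (max(a, acc) == (a + b)) is true, then b=-4, then res=0, then (i=0), then res=0, then (i=1), then res=0, then (i=2), then res=0, then (i=3), then res=0, then (i=4), then res=0, then tmp=-6, then returns 6. eval_b: tmp=0, then acc=0, then ((-max(a, a)) == (-2 + b)) is false, then (max(a, acc) == (a + b)) is true, then b=-4, then res=0, then (i=0), then res=0, then (i=1), then res=0, then (i=2), then res=0, then (i=3), then res=0, then (i=4), then res=0, then tmp=-6, then returns 6. Both give 6.
Across all 30 domain points the two functions coincide.
verdict: equivalent


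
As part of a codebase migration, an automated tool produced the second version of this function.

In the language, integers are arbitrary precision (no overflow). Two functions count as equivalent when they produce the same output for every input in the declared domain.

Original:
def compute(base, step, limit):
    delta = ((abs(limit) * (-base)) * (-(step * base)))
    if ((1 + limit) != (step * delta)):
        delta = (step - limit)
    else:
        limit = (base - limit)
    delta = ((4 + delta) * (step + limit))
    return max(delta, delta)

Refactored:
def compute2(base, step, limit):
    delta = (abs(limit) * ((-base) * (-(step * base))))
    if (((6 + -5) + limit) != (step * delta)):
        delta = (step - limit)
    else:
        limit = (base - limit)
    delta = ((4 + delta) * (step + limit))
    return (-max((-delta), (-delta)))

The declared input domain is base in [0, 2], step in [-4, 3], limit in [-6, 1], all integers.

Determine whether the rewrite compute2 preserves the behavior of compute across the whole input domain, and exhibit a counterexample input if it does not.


There is a behavioral-looking edit here, yet the outcome never shifts on this domain; all 192 inputs agree.
verdict: equivalent


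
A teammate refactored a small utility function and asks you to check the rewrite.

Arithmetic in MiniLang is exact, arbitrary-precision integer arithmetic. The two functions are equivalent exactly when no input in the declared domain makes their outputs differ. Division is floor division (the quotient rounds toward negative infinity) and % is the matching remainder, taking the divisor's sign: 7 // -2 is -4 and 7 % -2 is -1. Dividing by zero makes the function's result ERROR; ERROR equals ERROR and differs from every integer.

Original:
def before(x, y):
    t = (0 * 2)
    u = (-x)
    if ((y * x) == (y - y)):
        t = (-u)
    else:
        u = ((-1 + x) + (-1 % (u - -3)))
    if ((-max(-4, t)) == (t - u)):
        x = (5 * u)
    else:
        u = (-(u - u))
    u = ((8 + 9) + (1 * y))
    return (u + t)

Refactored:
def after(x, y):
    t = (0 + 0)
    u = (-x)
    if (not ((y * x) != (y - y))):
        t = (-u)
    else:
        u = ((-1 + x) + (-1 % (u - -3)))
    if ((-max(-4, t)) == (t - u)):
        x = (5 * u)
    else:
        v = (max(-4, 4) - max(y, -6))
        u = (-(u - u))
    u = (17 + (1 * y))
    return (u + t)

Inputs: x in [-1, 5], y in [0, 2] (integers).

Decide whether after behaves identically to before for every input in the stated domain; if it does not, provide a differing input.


The two versions differ — the changes include arithmetic usage differs, comparison usage differs, statement counts differ, min/max/abs usage differs, boolean connective usage differs, local variable names differ, constant usage differs.
Tracing x=5, y=1: before: t = 0; u = -5; ((y * x) == (y - y)) -> false; u = 3; ((-max(-4, t)) == (t - u)) -> false; u = 0; u = 18; return 18 | after: t = 0; u = -5; (not ((y * x) != (y - y))) -> false; u = 3; ((-max(-4, t)) == (t - u)) -> false; v = 3; u = 0; u = 18; return 18 — matching result 18.
Across all 21 domain points the two functions coincide.
verdict: equivalent


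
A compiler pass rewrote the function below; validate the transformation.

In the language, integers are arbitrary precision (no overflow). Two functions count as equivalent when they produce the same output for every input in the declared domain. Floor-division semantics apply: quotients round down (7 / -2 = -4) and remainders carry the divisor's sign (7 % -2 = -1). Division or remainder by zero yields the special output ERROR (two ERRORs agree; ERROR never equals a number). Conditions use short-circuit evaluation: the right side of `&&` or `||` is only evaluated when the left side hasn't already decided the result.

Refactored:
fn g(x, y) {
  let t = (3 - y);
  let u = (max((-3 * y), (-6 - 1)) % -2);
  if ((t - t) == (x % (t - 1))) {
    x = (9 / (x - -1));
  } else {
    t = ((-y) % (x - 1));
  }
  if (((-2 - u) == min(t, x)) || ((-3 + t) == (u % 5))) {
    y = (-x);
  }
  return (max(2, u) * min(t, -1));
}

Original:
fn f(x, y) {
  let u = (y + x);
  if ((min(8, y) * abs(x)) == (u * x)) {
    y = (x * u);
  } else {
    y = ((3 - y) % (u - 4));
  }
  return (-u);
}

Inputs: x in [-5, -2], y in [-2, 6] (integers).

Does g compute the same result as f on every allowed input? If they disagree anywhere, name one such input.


Run the pair on x=-5, y=-2.
f: u := -7 | ((min(8, y) * abs(x)) == (u * x)): false | y := -6 | result 7
g: t := 5 | u := 0 | ((t - t) == (x % (t - 1))): false | t := -4 | (((-2 - u) == min(t, x)) || ((-3 + t) == (u % 5))): false | result -8
7 against -8: the behavior changed.
verdict: not equivalent; witness: x=-5, y=-2


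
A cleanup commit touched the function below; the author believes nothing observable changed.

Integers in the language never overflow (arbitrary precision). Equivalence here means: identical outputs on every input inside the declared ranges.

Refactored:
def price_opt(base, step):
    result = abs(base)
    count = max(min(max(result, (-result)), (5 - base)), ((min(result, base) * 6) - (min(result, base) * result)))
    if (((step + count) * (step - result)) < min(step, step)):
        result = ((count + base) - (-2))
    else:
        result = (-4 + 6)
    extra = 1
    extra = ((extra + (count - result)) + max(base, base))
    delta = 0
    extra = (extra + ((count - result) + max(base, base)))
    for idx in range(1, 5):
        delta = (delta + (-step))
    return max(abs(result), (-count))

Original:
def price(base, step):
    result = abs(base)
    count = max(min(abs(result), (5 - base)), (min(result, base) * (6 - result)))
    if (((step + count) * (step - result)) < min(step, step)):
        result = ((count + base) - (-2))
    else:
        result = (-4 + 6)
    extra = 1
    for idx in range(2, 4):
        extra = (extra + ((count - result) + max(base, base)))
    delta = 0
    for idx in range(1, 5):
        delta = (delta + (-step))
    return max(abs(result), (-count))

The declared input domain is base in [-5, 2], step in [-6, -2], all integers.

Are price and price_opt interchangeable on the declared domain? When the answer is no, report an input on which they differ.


Reading the diff, among the changes: min/max/abs usage differs; and loop structure differs; and arithmetic usage differs.
One worked example (base=1, step=-2) — price: result=1, then count=5, then (((step + count) * (step - result)) < min(step, step)) is true, then result=8, then extra=1, then (idx=2), then extra=-1, then (idx=3), then extra=-3, then delta=0, then (idx=1), then delta=2, then (idx=2), then delta=4, then (idx=3), then delta=6, then (idx=4), then delta=8, then returns 8; price_opt: result=1, then count=5, then (((step + count) * (step - result)) < min(step, step)) is true, then result=8, then extra=1, then extra=-1, then delta=0, then extra=-3, then (idx=1), then delta=2, then (idx=2), then delta=4, then (idx=3), then delta=6, then (idx=4), then delta=8, then returns 8; agreement on 8.
An exhaustive pass over the 40 declared inputs shows identical outputs.
verdict: equivalent
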